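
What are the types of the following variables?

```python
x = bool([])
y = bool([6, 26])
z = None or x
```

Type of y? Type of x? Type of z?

bool() returns bool; bool() returns bool; None or bool returns the bool

bool, bool, bool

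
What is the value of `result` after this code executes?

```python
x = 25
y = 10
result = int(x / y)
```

x = 25; y = 10; result = 2

2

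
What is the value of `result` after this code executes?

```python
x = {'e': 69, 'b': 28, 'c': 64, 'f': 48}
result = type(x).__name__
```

x is dict; result = 'dict'

'dict'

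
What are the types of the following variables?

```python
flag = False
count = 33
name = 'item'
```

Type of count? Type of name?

count is assigned a bare integer (no decimal point), so it is an int; name is assigned a quoted string literal, so it is a str

int, str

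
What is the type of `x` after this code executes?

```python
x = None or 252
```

'or' with None returns the other truthy value

int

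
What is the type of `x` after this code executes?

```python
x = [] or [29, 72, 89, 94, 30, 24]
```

'or' returns first truthy value (list)

list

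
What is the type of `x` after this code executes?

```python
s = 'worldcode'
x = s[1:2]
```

Slicing a str returns str

str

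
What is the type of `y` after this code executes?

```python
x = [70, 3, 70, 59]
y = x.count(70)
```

list.count() returns int

int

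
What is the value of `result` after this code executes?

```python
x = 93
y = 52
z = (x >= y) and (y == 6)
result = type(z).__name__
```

x is int; y is int; z is bool; result = 'bool'

'bool'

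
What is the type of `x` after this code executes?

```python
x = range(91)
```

range() returns a range object

range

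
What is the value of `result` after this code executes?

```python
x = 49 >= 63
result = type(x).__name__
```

x is bool; result = 'bool'

'bool'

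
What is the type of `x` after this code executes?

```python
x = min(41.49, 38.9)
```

min() of floats returns float

float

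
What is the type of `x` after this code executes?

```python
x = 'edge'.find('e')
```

str.find() returns int index

int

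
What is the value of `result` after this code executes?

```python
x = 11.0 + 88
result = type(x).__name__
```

x is float; result = 'float'

'float'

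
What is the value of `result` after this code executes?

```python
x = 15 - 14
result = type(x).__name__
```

x is int; result = 'int'

'int'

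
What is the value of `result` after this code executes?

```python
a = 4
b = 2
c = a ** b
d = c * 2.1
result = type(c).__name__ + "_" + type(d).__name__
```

a is int; b is int; c is int; d is float; result = 'int_float'

'int_float'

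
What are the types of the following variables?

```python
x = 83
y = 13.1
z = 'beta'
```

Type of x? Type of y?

x is assigned a bare integer (no decimal point), so it is an int; y is assigned a number with a decimal point, so it is a float

int, float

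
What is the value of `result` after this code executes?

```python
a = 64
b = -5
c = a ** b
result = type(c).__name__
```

a is int; b is int; c is float; result = 'float'

'float'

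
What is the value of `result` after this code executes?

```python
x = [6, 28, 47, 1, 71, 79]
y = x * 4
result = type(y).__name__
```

x is list; y is list; result = 'list'

'list'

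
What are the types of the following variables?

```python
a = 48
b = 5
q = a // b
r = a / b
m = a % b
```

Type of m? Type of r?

% of ints returns int; / returns float

int, float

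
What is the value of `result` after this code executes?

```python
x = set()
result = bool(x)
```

x = set(); result = False

False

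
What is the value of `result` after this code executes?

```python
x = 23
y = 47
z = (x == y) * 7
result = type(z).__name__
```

x is int; y is int; z is int; result = 'int'

'int'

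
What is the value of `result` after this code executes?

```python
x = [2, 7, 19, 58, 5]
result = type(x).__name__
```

x is list; result = 'list'

'list'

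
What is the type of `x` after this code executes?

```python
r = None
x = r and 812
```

'and' returns first falsy value (None)

NoneType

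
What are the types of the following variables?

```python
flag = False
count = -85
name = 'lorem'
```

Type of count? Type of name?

count is assigned a bare integer (no decimal point), so it is an int; name is assigned a quoted string literal, so it is a str

int, str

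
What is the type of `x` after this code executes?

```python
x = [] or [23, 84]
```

'or' returns first truthy value (list)

list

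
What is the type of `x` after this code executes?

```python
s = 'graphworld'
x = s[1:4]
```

Slicing a str returns str

str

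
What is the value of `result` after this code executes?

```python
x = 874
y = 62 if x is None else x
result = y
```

x = 874; y = 874; result = 874

874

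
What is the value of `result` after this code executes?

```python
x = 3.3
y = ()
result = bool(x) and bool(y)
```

x = 3.3; y = (); result = False

False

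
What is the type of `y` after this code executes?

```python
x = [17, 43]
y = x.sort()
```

list.sort() returns None (mutates in place)

NoneType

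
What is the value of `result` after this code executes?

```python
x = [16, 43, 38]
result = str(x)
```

x = [16, 43, 38]; result = '[16, 43, 38]'

'[16, 43, 38]'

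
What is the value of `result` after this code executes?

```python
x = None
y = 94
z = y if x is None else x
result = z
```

x = None; y = 94; z = 94; result = 94

94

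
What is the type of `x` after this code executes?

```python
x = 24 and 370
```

'and' with truthy values returns last operand (int)

int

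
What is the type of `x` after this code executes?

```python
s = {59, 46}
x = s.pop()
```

Popping from set[int] returns int

int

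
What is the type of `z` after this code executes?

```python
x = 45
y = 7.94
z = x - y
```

int - float = float

float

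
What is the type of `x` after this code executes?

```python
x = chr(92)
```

chr() returns str (single char)

str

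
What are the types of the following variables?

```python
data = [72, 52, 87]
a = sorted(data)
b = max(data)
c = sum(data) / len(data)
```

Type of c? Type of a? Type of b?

int / int = float; sorted() returns list; max of ints returns int

float, list, int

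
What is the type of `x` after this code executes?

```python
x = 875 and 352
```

'and' with truthy values returns last operand (int)

int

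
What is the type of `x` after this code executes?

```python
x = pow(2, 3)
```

pow(int, int) returns int

int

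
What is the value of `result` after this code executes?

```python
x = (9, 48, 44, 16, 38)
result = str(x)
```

x = (9, 48, 44, 16, 38); result = '(9, 48, 44, 16, 38)'

'(9, 48, 44, 16, 38)'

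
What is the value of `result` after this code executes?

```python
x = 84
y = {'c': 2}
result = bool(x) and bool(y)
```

x = 84; y = {'c': 2}; result = True

True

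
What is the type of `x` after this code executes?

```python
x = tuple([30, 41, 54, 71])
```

tuple() constructor returns tuple

tuple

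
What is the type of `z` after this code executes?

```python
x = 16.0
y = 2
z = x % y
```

float % int = float

float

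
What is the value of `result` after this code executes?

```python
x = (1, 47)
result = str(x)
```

x = (1, 47); result = '(1, 47)'

'(1, 47)'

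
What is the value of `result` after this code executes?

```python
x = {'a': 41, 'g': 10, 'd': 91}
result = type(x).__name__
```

x is dict; result = 'dict'

'dict'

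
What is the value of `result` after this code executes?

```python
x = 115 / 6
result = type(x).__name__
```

x is float; result = 'float'

'float'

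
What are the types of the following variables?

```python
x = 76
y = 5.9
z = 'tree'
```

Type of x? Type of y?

x is assigned a bare integer (no decimal point), so it is an int; y is assigned a number with a decimal point, so it is a float

int, float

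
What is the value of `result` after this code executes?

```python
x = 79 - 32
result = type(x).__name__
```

x is int; result = 'int'

'int'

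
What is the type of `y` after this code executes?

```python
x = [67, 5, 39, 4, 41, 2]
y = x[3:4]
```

Slicing a list returns a list

list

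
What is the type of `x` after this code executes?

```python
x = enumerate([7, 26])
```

enumerate() returns an enumerate object

enumerate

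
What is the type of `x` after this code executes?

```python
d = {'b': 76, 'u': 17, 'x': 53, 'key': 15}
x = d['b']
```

Accessing dict[str, int] with str key returns int

int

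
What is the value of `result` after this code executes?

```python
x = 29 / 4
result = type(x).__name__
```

x is float; result = 'float'

'float'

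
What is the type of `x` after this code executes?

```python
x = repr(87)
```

repr() returns str

str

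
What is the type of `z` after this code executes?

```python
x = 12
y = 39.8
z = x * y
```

int * float = float

float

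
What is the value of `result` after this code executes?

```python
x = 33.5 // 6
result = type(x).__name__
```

x is float; result = 'float'

'float'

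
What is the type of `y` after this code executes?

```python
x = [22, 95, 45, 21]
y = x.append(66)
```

list.append() returns None (mutates in place)

NoneType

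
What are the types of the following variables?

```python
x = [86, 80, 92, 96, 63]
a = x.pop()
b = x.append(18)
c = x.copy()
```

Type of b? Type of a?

append() returns None; pop() returns element

NoneType, int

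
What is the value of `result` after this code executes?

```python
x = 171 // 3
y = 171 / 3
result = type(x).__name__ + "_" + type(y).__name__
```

x is int; y is float; result = 'int_float'

'int_float'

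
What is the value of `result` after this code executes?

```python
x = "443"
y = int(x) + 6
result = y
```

x = '443'; y = 449; result = 449

449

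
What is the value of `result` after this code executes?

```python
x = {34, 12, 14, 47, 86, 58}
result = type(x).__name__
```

x is set; result = 'set'

'set'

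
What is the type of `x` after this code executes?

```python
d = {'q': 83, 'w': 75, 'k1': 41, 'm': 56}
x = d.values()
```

.values() returns dict_values view

dict_values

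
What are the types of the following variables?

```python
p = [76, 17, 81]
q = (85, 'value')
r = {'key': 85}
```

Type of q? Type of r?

q is assigned a tuple (parenthesized, comma-separated values); r is assigned a dict literal ({key: value})

tuple, dict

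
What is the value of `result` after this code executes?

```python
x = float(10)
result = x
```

x = 10.0; result = 10.0

10.0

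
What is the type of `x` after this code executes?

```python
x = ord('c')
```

ord() returns int (code point)

int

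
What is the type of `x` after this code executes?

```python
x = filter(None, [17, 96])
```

filter() returns a filter object

filter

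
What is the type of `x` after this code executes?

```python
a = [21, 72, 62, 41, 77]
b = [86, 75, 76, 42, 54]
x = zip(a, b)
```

zip() returns a zip object

zip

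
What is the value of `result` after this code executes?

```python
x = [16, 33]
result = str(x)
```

x = [16, 33]; result = '[16, 33]'

'[16, 33]'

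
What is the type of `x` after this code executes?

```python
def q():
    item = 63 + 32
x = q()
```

Function without return returns None

NoneType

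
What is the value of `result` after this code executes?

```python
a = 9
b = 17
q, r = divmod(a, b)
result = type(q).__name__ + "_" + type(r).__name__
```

a is int; b is int; q is int; r is int; result = 'int_int'

'int_int'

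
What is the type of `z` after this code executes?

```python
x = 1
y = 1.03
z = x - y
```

int - float = float

float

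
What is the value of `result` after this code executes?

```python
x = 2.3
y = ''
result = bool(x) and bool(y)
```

x = 2.3; y = ''; result = False

False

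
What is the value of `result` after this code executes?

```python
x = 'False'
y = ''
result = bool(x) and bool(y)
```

x = 'False'; y = ''; result = False

False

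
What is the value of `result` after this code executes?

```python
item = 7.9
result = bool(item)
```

item = 7.9; result = True

True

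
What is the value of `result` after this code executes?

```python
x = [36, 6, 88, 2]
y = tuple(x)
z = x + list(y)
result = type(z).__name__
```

x is list; y is tuple; z is list; result = 'list'

'list'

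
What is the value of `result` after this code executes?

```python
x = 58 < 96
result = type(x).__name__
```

x is bool; result = 'bool'

'bool'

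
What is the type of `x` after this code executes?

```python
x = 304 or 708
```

'or' returns first truthy value (int)

int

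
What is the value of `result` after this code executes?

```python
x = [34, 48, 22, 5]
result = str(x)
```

x = [34, 48, 22, 5]; result = '[34, 48, 22, 5]'

'[34, 48, 22, 5]'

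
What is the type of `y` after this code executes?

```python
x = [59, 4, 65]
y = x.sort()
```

list.sort() returns None (mutates in place)

NoneType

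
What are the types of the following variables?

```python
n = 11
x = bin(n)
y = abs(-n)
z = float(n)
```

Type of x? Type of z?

bin() returns str; float() returns float

str, float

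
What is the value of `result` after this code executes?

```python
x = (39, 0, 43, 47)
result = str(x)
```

x = (39, 0, 43, 47); result = '(39, 0, 43, 47)'

'(39, 0, 43, 47)'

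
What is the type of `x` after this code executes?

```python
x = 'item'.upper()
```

str.upper() returns str

str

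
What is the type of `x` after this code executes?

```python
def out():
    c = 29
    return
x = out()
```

Bare return returns None

NoneType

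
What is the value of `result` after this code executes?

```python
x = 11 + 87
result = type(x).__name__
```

x is int; result = 'int'

'int'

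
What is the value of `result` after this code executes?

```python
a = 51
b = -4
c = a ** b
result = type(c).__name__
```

a is int; b is int; c is float; result = 'float'

'float'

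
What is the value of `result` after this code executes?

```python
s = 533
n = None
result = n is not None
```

s = 533; n = None; result = False

False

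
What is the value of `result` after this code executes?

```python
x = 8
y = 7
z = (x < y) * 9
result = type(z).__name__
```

x is int; y is int; z is int; result = 'int'

'int'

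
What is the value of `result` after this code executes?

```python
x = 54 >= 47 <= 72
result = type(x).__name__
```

x is bool; result = 'bool'

'bool'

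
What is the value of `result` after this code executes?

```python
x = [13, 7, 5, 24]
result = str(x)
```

x = [13, 7, 5, 24]; result = '[13, 7, 5, 24]'

'[13, 7, 5, 24]'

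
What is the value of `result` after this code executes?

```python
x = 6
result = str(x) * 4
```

x = 6; result = '6666'

'6666'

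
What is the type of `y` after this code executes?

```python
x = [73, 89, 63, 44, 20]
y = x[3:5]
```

Slicing a list returns a list

list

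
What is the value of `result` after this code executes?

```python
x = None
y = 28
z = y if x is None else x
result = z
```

x = None; y = 28; z = 28; result = 28

28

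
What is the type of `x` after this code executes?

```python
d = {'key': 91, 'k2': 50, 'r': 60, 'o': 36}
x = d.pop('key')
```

dict.pop() returns the value

int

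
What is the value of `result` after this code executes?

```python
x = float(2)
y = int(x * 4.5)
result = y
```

x = 2.0; y = 9; result = 9

9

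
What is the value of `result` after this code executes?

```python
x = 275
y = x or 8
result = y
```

x = 275; y = 275; result = 275

275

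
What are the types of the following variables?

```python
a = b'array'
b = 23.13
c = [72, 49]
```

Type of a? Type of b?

a is assigned a bytes literal (b'...' prefix); b is assigned a number with a decimal point, so it is a float

bytes, float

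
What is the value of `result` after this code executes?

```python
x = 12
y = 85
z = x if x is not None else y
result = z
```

x = 12; y = 85; z = 12; result = 12

12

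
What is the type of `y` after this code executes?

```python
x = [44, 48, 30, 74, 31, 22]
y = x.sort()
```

list.sort() returns None (mutates in place)

NoneType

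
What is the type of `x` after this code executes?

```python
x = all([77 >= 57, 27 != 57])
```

all() returns bool

bool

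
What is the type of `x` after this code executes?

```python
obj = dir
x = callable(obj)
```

callable() returns bool

bool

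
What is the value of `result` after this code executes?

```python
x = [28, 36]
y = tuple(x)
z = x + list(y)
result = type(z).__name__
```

x is list; y is tuple; z is list; result = 'list'

'list'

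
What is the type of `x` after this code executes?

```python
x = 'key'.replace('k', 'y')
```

str.replace() returns str

str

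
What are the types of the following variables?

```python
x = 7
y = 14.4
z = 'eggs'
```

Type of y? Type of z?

y is assigned a number with a decimal point, so it is a float; z is assigned a quoted string literal, so it is a str

float, str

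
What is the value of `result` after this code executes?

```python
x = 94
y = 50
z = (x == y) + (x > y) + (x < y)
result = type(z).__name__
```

x is int; y is int; z is int; result = 'int'

'int'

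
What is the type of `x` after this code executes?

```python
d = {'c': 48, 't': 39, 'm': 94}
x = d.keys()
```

.keys() returns dict_keys view

dict_keys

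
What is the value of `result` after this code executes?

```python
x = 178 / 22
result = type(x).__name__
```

x is float; result = 'float'

'float'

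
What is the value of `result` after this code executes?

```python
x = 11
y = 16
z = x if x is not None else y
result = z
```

x = 11; y = 16; z = 11; result = 11

11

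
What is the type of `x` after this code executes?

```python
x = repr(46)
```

repr() returns str

str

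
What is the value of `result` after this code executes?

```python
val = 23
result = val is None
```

val = 23; result = False

False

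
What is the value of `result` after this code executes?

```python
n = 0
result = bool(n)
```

n = 0; result = False

False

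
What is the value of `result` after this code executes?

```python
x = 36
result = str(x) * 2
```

x = 36; result = '3636'

'3636'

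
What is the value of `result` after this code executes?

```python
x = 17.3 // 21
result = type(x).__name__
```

x is float; result = 'float'

'float'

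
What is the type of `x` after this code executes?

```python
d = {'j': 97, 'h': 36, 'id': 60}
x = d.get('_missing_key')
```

dict.get() returns None when key not found

NoneType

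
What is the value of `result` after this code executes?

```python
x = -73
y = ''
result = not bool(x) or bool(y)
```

x = -73; y = ''; result = False

False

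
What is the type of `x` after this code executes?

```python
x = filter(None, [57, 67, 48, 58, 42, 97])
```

filter() returns a filter object

filter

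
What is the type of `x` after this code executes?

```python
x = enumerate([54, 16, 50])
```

enumerate() returns an enumerate object

enumerate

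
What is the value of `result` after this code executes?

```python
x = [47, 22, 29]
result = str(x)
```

x = [47, 22, 29]; result = '[47, 22, 29]'

'[47, 22, 29]'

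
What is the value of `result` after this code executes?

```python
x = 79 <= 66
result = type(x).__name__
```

x is bool; result = 'bool'

'bool'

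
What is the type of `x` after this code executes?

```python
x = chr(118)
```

chr() returns str (single char)

str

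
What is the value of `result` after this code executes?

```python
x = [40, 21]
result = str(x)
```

x = [40, 21]; result = '[40, 21]'

'[40, 21]'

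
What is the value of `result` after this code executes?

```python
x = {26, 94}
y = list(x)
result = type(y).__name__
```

x is set; y is list; result = 'list'

'list'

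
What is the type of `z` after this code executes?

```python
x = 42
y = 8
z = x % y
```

int % int = int

int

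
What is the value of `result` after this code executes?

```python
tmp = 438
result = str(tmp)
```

tmp = 438; result = '438'

'438'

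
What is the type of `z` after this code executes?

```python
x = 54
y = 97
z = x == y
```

Equality comparison returns bool

bool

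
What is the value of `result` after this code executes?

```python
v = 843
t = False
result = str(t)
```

v = 843; t = False; result = 'False'

'False'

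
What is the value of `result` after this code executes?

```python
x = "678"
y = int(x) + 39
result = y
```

x = '678'; y = 717; result = 717

717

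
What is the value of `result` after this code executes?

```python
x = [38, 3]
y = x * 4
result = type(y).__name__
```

x is list; y is list; result = 'list'

'list'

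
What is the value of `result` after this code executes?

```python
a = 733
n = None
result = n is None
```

a = 733; n = None; result = True

True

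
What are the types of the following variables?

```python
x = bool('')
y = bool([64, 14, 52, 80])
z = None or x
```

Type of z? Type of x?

None or bool returns the bool; bool() returns bool

bool, bool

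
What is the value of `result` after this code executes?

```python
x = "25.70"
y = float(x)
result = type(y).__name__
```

x is str; y is float; result = 'float'

'float'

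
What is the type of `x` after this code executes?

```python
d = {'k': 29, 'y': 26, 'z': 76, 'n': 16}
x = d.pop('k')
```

dict.pop() returns the value

int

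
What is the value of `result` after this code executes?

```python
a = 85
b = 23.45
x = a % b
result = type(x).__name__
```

a is int; b is float; x is float; result = 'float'

'float'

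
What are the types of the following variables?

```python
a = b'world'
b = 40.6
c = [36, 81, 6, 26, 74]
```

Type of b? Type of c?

b is assigned a number with a decimal point, so it is a float; c is assigned a list literal (square brackets)

float, list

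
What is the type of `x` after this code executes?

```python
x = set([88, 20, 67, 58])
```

set() constructor returns set

set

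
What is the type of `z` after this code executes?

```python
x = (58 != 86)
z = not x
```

'not' returns bool

bool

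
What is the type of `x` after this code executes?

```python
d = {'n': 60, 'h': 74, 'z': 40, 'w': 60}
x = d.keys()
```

.keys() returns dict_keys view

dict_keys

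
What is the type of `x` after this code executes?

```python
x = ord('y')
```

ord() returns int (code point)

int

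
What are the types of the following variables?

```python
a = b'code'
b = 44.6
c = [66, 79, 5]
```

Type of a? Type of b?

a is assigned a bytes literal (b'...' prefix); b is assigned a number with a decimal point, so it is a float

bytes, float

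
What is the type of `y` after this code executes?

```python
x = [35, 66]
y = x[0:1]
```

Slicing a list returns a list

list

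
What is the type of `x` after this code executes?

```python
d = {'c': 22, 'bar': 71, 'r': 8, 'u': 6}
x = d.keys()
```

.keys() returns dict_keys view

dict_keys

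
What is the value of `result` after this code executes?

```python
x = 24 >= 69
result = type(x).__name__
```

x is bool; result = 'bool'

'bool'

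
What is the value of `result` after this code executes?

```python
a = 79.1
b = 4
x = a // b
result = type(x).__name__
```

a is float; b is int; x is float; result = 'float'

'float'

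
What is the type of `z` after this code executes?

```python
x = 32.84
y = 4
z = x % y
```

float % int = float

float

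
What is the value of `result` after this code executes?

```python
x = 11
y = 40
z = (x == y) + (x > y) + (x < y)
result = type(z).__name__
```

x is int; y is int; z is int; result = 'int'

'int'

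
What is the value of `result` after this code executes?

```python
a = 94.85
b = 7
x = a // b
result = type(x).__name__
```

a is float; b is int; x is float; result = 'float'

'float'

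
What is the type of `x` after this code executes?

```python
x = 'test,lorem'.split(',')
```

str.split() returns list

list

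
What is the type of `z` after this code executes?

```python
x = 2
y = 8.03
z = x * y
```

int * float = float

float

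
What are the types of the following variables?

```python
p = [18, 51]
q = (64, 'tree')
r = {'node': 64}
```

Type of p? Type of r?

p is assigned a list literal (square brackets); r is assigned a dict literal ({key: value})

list, dict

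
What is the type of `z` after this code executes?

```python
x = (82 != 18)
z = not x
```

'not' returns bool

bool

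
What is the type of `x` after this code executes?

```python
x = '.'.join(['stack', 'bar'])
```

str.join() returns str

str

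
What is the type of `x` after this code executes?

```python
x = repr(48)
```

repr() returns str

str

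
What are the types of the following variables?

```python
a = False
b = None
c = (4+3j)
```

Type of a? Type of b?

a is assigned the constant False, which has type bool; b is assigned None, whose type is NoneType

bool, NoneType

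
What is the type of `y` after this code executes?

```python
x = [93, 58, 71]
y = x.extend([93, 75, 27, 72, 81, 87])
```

list.extend() returns None

NoneType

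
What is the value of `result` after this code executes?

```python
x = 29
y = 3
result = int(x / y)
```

x = 29; y = 3; result = 9

9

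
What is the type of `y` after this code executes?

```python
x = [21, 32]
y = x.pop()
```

list.pop() returns the popped element

int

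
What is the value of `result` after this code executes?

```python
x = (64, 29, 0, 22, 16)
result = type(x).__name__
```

x is tuple; result = 'tuple'

'tuple'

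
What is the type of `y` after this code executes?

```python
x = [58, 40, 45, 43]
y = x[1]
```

Indexing list[int] returns int

int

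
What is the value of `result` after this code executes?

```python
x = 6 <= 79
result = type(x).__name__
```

x is bool; result = 'bool'

'bool'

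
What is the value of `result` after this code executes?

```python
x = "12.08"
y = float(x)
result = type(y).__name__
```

x is str; y is float; result = 'float'

'float'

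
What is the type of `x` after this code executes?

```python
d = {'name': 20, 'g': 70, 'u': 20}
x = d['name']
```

Accessing dict[str, int] with str key returns int

int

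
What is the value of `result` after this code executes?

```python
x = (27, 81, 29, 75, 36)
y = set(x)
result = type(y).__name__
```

x is tuple; y is set; result = 'set'

'set'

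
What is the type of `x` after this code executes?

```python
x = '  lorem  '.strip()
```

str.strip() returns str

str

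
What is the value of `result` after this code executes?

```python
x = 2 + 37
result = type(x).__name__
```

x is int; result = 'int'

'int'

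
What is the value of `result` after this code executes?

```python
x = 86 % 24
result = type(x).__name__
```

x is int; result = 'int'

'int'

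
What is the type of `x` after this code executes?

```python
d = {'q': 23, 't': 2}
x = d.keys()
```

.keys() returns dict_keys view

dict_keys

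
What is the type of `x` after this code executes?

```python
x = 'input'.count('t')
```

str.count() returns int

int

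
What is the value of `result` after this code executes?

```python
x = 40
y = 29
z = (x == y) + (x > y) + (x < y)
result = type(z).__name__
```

x is int; y is int; z is int; result = 'int'

'int'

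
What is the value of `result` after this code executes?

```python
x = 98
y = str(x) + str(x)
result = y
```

x = 98; y = '9898'; result = '9898'

'9898'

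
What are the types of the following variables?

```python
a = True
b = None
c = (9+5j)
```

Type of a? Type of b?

a is assigned the constant True, which has type bool; b is assigned None, whose type is NoneType

bool, NoneType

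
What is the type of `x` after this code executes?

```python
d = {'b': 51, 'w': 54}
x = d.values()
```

.values() returns dict_values view

dict_values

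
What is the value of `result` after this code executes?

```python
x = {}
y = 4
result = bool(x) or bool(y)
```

x = {}; y = 4; result = True

True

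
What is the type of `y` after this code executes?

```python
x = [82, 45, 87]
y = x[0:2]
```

Slicing a list returns a list

list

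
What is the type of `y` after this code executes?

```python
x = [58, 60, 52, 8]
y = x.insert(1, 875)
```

list.insert() returns None

NoneType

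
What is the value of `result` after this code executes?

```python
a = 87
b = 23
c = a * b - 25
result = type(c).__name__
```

a is int; b is int; c is int; result = 'int'

'int'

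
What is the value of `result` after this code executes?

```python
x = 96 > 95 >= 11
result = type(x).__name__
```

x is bool; result = 'bool'

'bool'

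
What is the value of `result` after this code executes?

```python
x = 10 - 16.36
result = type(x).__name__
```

x is float; result = 'float'

'float'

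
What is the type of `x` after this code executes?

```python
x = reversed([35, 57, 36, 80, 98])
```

reversed() on a list returns list_reverseiterator

list_reverseiterator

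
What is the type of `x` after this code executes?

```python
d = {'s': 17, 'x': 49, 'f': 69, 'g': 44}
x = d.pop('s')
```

dict.pop() returns the value

int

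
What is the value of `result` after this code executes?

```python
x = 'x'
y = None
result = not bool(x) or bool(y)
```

x = 'x'; y = None; result = False

False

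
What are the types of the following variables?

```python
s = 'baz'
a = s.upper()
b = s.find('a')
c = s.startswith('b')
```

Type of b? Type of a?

find() returns int; upper() returns str

int, str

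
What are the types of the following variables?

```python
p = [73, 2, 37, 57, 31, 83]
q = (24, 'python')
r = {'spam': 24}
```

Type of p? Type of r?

p is assigned a list literal (square brackets); r is assigned a dict literal ({key: value})

list, dict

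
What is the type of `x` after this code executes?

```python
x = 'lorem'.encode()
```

str.encode() returns bytes

bytes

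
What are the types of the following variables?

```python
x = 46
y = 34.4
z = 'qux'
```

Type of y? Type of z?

y is assigned a number with a decimal point, so it is a float; z is assigned a quoted string literal, so it is a str

float, str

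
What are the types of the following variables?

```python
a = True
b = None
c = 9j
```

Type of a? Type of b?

a is assigned the constant True, which has type bool; b is assigned None, whose type is NoneType

bool, NoneType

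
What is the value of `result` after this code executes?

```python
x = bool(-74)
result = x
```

x = True; result = True

True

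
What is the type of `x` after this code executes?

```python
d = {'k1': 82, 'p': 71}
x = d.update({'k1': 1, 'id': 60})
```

dict.update() returns None

NoneType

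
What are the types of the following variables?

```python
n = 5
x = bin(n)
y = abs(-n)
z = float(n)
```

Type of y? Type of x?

abs() of int returns int; bin() returns str

int, str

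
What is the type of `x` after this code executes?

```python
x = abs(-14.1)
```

abs() of float returns float

float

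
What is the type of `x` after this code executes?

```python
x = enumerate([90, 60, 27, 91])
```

enumerate() returns an enumerate object

enumerate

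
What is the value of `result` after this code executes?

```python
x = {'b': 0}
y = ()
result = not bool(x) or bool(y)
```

x = {'b': 0}; y = (); result = False

False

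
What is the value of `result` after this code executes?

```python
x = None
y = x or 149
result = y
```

x = None; y = 149; result = 149

149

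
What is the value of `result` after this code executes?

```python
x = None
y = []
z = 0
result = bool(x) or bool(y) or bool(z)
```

x = None; y = []; z = 0; result = False

False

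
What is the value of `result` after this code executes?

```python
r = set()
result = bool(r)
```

r = set(); result = False

False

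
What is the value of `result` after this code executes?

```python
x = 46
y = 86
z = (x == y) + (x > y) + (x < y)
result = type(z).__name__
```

x is int; y is int; z is int; result = 'int'

'int'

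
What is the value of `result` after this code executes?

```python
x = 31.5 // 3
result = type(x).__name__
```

x is float; result = 'float'

'float'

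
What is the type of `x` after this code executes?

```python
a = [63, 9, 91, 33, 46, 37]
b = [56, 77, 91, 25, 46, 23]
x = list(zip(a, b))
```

list(zip()) returns a list of tuples

list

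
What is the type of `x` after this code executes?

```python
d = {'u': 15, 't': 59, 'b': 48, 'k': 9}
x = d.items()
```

dict.items() returns dict_items view

dict_items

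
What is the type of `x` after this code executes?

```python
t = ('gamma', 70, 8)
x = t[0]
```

Index 0 of tuple is a str literal

str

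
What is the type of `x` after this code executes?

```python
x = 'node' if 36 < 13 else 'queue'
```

Both branches of conditional are str

str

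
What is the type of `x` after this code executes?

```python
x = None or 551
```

'or' with None returns the other truthy value

int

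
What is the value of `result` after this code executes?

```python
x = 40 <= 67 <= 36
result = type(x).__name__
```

x is bool; result = 'bool'

'bool'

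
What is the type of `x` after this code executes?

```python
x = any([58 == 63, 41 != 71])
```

any() returns bool

bool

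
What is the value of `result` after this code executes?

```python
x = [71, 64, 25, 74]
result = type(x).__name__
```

x is list; result = 'list'

'list'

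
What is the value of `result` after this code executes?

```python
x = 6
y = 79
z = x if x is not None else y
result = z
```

x = 6; y = 79; z = 6; result = 6

6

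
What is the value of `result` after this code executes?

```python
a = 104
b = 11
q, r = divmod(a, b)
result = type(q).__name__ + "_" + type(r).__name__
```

a is int; b is int; q is int; r is int; result = 'int_int'

'int_int'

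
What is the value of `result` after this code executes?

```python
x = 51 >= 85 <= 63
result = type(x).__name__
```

x is bool; result = 'bool'

'bool'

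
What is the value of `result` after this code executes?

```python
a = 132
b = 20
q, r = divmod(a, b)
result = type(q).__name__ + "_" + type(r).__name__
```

a is int; b is int; q is int; r is int; result = 'int_int'

'int_int'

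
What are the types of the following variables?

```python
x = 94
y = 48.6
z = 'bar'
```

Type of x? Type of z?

x is assigned a bare integer (no decimal point), so it is an int; z is assigned a quoted string literal, so it is a str

int, str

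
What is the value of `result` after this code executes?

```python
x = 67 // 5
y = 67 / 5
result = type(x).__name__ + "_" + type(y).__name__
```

x is int; y is float; result = 'int_float'

'int_float'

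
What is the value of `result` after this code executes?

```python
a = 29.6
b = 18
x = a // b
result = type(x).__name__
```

a is float; b is int; x is float; result = 'float'

'float'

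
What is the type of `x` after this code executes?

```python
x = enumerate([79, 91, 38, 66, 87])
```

enumerate() returns an enumerate object

enumerate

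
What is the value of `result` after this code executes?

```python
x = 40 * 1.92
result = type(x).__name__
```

x is float; result = 'float'

'float'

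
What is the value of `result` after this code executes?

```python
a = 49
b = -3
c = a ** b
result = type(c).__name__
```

a is int; b is int; c is float; result = 'float'

'float'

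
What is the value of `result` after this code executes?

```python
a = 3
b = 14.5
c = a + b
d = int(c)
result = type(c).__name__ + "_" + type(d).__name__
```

a is int; b is float; c is float; d is int; result = 'float_int'

'float_int'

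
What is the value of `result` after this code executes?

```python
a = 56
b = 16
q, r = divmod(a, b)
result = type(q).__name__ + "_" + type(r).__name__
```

a is int; b is int; q is int; r is int; result = 'int_int'

'int_int'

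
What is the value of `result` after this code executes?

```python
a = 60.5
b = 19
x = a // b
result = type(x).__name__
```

a is float; b is int; x is float; result = 'float'

'float'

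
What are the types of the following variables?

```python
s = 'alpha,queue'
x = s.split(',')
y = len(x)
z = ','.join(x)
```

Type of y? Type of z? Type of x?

len() returns int; str.join() returns str; str.split() returns list

int, str, list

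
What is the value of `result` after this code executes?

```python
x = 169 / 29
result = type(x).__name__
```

x is float; result = 'float'

'float'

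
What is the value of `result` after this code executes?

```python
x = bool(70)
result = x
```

x = True; result = True

True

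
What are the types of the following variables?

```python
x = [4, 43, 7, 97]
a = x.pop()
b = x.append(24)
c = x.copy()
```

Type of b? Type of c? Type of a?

append() returns None; copy() returns list; pop() returns element

NoneType, list, int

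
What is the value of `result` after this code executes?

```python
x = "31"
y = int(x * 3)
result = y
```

x = '31'; y = 313131; result = 313131

313131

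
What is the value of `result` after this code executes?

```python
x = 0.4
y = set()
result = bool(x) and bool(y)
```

x = 0.4; y = set(); result = False

False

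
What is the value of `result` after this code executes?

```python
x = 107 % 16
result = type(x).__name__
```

x is int; result = 'int'

'int'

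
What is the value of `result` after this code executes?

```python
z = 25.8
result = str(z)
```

z = 25.8; result = '25.8'

'25.8'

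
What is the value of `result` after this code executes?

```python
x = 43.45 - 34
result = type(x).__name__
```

x is float; result = 'float'

'float'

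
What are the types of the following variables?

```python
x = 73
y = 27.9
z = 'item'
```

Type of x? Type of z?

x is assigned a bare integer (no decimal point), so it is an int; z is assigned a quoted string literal, so it is a str

int, str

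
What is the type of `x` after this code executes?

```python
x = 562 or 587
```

'or' returns first truthy value (int)

int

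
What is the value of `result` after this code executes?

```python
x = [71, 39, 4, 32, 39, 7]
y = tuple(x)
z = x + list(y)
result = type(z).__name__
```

x is list; y is tuple; z is list; result = 'list'

'list'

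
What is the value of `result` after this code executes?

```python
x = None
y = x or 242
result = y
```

x = None; y = 242; result = 242

242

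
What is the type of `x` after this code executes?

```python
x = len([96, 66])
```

len() always returns int

int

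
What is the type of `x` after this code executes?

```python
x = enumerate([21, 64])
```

enumerate() returns an enumerate object

enumerate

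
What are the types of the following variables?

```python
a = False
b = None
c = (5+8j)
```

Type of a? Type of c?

a is assigned the constant False, which has type bool; c is assigned (5+8j), an int plus an imaginary literal (j suffix), which evaluates to complex

bool, complex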